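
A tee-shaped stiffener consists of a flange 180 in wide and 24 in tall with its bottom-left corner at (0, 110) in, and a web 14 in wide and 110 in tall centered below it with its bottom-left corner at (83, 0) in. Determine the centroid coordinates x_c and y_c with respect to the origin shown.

Part | A | x̄ᵢ | ȳᵢ | A·x̄ᵢ | A·ȳᵢ
web | 1540.00 | 90.00 | 55.00 | 138600.00 | 84700.00
flange | 4320.00 | 90.00 | 122.00 | 388800.00 | 527040.00
Σ | 5860.00 |  |  | 527400.00 | 611740.00
x_c = 527400.00 / 5860.00 = 90.00 in
y_c = 611740.00 / 5860.00 = 104.39 in

x_c = 90.00 in, y_c = 104.39 in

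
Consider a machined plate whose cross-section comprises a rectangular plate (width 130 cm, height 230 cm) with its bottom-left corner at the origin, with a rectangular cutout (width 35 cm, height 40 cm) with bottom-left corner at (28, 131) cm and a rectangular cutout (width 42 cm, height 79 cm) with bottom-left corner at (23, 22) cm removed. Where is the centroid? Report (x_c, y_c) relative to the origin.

plate: A = 130 × 230 = 29900.00, centroid at (65.00, 115.00).
hole 1: A = −(35 × 40) = -1400.00, centroid at (45.50, 151.00).
hole 2: A = −(42 × 79) = -3318.00, centroid at (44.00, 61.50).
ΣA = 25182.00 cm², ΣAx_c = 1733808.00 cm³, ΣAy_c = 3023043.00 cm³.
x_c = 1733808.00/25182.00 = 68.85 cm; y_c = 3023043.00/25182.00 = 120.05 cm.

x_c = 68.85 cm, y_c = 120.05 cm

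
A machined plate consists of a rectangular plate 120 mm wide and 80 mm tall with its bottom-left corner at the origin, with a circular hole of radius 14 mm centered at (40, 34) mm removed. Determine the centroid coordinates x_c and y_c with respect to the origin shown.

x_c = 61.37 mm, y_c = 40.41 mm

plate: A = 120 × 80 = 9600.00, centroid at (60.00, 40.00).
hole: A = −π·14² = -615.75, centroid at (40.00, 34.00).
ΣA = 8984.25 mm²
ΣAx_c = (9600.00)(60.00) + (-615.75)(40.00) = 551369.91 mm³
ΣAy_c = (9600.00)(40.00) + (-615.75)(34.00) = 363064.43 mm³
x_c = 551369.91 / 8984.25 = 61.37 mm
y_c = 363064.43 / 8984.25 = 40.41 mm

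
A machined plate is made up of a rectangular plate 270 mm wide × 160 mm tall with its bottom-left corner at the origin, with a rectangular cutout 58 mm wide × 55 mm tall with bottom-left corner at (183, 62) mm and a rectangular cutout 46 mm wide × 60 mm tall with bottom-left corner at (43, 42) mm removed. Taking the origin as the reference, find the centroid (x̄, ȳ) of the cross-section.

plate: A = 270 × 160 = 43200.00, centroid at (135.00, 80.00).
hole 1: A = −(58 × 55) = -3190.00, centroid at (212.00, 89.50).
hole 2: A = −(46 × 60) = -2760.00, centroid at (66.00, 72.00).
ΣA = 37250.00 mm², ΣAx̄ = 4973560.00 mm³, ΣAȳ = 2971775.00 mm³.
x̄ = 4973560.00/37250.00 = 133.52 mm; ȳ = 2971775.00/37250.00 = 79.78 mm.

x̄ = 133.52 mm, ȳ = 79.78 mm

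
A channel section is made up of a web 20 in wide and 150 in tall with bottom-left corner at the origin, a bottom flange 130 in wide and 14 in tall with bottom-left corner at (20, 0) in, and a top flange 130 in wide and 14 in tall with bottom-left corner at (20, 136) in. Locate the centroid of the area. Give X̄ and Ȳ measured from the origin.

X̄ = 51.11 in, Ȳ = 75.00 in

web: A = 20 × 150 = 3000.00, centroid at (10.00, 75.00).
bottom flange: A = 130 × 14 = 1820.00, centroid at (85.00, 7.00).
top flange: A = 130 × 14 = 1820.00, centroid at (85.00, 143.00).
ΣA = 6640.00 in², ΣAX̄ = 339400.00 in³, ΣAȲ = 498000.00 in³.
X̄ = 339400.00/6640.00 = 51.11 in; Ȳ = 498000.00/6640.00 = 75.00 in.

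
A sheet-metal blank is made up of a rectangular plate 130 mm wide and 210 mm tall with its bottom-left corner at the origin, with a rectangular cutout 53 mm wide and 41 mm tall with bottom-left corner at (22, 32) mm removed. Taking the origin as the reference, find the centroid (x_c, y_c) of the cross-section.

x_c = 66.43 mm, y_c = 109.54 mm

plate: A = 130 × 210 = 27300.00, centroid at (65.00, 105.00).
hole: A = −(53 × 41) = -2173.00, centroid at (48.50, 52.50).
ΣA = 25127.00 mm²
ΣAx_c = (27300.00)(65.00) + (-2173.00)(48.50) = 1669109.50 mm³
ΣAy_c = (27300.00)(105.00) + (-2173.00)(52.50) = 2752417.50 mm³
x_c = 1669109.50 / 25127.00 = 66.43 mm
y_c = 2752417.50 / 25127.00 = 109.54 mm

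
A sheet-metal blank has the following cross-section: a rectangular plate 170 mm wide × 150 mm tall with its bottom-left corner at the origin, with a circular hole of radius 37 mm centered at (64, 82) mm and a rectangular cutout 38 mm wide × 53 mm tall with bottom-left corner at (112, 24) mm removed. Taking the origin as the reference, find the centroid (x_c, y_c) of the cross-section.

plate: A = 170 × 150 = 25500.00, centroid at (85.00, 75.00).
hole 1: A = −π·37² = -4300.84, centroid at (64.00, 82.00).
hole 2: A = −(38 × 53) = -2014.00, centroid at (131.00, 50.50).
ΣA = 19185.16 mm², ΣAx_c = 1628412.22 mm³, ΣAy_c = 1458124.09 mm³.
x_c = 1628412.22/19185.16 = 84.88 mm; y_c = 1458124.09/19185.16 = 76.00 mm.

x_c = 84.88 mm, y_c = 76.00 mm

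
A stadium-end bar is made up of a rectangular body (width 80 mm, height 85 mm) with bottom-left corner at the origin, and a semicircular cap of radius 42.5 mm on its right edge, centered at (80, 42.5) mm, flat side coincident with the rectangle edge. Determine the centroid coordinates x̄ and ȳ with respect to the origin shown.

x̄ = 57.09 mm, ȳ = 42.50 mm

Part | A | x̄ᵢ | ȳᵢ | A·x̄ᵢ | A·ȳᵢ
rectangular body | 6800.00 | 40.00 | 42.50 | 272000.00 | 289000.00
semicircular end | 2837.25 | 98.04 | 42.50 | 278157.15 | 120583.16
Σ | 9637.25 |  |  | 550157.15 | 409583.16
x̄ = 550157.15 / 9637.25 = 57.09 mm
ȳ = 409583.16 / 9637.25 = 42.50 mm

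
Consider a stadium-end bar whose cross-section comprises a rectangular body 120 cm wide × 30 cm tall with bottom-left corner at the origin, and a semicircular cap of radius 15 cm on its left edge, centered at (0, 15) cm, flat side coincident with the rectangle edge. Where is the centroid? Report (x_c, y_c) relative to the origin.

x_c = 54.07 cm, y_c = 15.00 cm

Part | A | x̄ᵢ | ȳᵢ | A·x̄ᵢ | A·ȳᵢ
rectangular body | 3600.00 | 60.00 | 15.00 | 216000.00 | 54000.00
semicircular end | 353.43 | -6.37 | 15.00 | -2250.00 | 5301.44
Σ | 3953.43 |  |  | 213750.00 | 59301.44
x_c = 213750.00 / 3953.43 = 54.07 cm
y_c = 59301.44 / 3953.43 = 15.00 cm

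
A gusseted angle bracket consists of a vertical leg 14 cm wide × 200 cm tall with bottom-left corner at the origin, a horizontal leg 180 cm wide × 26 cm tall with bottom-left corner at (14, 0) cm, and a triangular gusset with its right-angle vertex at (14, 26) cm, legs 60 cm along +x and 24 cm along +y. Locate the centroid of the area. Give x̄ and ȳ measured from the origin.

vertical leg: A = 14 × 200 = 2800.00, centroid at (7.00, 100.00).
horizontal leg: A = 180 × 26 = 4680.00, centroid at (104.00, 13.00).
gusset: A = ½·60·24 = 720.00, centroid at (34.00, 34.00).
ΣA = 8200.00 cm²
ΣAx̄ = (2800.00)(7.00) + (4680.00)(104.00) + (720.00)(34.00) = 530800.00 cm³
ΣAȳ = (2800.00)(100.00) + (4680.00)(13.00) + (720.00)(34.00) = 365320.00 cm³
x̄ = 530800.00 / 8200.00 = 64.73 cm
ȳ = 365320.00 / 8200.00 = 44.55 cm

x̄ = 64.73 cm, ȳ = 44.55 cm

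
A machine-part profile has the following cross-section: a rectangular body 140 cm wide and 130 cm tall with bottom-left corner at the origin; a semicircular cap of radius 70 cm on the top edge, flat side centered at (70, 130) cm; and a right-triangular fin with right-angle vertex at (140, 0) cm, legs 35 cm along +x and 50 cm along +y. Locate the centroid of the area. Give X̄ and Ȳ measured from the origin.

X̄ = 72.67 cm, Ȳ = 90.65 cm

rectangular body: A = 140 × 130 = 18200.00, centroid at (70.00, 65.00).
semicircular top: A = ½π·70² = 7696.90, centroid at (70.00, 159.71).
triangular fin: A = ½·35·50 = 875.00, centroid at (151.67, 16.67).
ΣA = 26771.90 cm², ΣAX̄ = 1945491.47 cm³, ΣAȲ = 2426847.26 cm³.
X̄ = 1945491.47/26771.90 = 72.67 cm; Ȳ = 2426847.26/26771.90 = 90.65 cm.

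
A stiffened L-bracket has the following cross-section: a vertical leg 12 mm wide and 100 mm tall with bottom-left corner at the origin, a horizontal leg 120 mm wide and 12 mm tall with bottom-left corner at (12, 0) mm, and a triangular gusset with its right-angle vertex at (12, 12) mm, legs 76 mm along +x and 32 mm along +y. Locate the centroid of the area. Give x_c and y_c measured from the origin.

x_c = 40.53 mm, y_c = 24.95 mm

vertical leg: A = 12 × 100 = 1200.00, centroid at (6.00, 50.00).
horizontal leg: A = 120 × 12 = 1440.00, centroid at (72.00, 6.00).
gusset: A = ½·76·32 = 1216.00, centroid at (37.33, 22.67).
ΣA = 3856.00 mm²
ΣAx_c = (1200.00)(6.00) + (1440.00)(72.00) + (1216.00)(37.33) = 156277.33 mm³
ΣAy_c = (1200.00)(50.00) + (1440.00)(6.00) + (1216.00)(22.67) = 96202.67 mm³
x_c = 156277.33 / 3856.00 = 40.53 mm
y_c = 96202.67 / 3856.00 = 24.95 mm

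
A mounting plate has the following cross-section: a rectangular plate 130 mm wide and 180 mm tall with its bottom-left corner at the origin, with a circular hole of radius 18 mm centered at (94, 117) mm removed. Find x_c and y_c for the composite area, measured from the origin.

plate: A = 130 × 180 = 23400.00, centroid at (65.00, 90.00).
hole: A = −π·18² = -1017.88, centroid at (94.00, 117.00).
ΣA = 22382.12 mm², ΣAx_c = 1425319.65 mm³, ΣAy_c = 1986908.51 mm³.
x_c = 1425319.65/22382.12 = 63.68 mm; y_c = 1986908.51/22382.12 = 88.77 mm.

x_c = 63.68 mm, y_c = 88.77 mm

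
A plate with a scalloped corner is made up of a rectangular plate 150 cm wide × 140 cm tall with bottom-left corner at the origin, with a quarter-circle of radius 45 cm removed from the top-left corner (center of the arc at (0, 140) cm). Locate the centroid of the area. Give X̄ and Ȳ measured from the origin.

X̄ = 79.58 cm, Ȳ = 65.83 cm

plate: A = 150 × 140 = 21000.00, centroid at (75.00, 70.00).
removed quarter-circle: A = −¼π·45² = -1590.43, centroid at (19.10, 120.90).
ΣA = 19409.57 cm², ΣAX̄ = 1544625.00 cm³, ΣAȲ = 1277714.62 cm³.
X̄ = 1544625.00/19409.57 = 79.58 cm; Ȳ = 1277714.62/19409.57 = 65.83 cm.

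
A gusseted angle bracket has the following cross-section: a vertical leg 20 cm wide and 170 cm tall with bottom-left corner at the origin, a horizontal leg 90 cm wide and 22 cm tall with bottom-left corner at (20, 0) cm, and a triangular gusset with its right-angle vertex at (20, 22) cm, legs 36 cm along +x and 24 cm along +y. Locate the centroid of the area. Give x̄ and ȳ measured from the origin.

vertical leg: A = 20 × 170 = 3400.00, centroid at (10.00, 85.00).
horizontal leg: A = 90 × 22 = 1980.00, centroid at (65.00, 11.00).
gusset: A = ½·36·24 = 432.00, centroid at (32.00, 30.00).
ΣA = 5812.00 cm², ΣAx̄ = 176524.00 cm³, ΣAȳ = 323740.00 cm³.
x̄ = 176524.00/5812.00 = 30.37 cm; ȳ = 323740.00/5812.00 = 55.70 cm.

x̄ = 30.37 cm, ȳ = 55.70 cm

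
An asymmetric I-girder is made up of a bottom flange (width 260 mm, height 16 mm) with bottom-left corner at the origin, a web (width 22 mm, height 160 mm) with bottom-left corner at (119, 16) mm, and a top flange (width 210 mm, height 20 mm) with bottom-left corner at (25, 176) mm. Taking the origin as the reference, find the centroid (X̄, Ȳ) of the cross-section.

Part | A | x̄ᵢ | ȳᵢ | A·x̄ᵢ | A·ȳᵢ
bottom flange | 4160.00 | 130.00 | 8.00 | 540800.00 | 33280.00
web | 3520.00 | 130.00 | 96.00 | 457600.00 | 337920.00
top flange | 4200.00 | 130.00 | 186.00 | 546000.00 | 781200.00
Σ | 11880.00 |  |  | 1544400.00 | 1152400.00
X̄ = 1544400.00 / 11880.00 = 130.00 mm
Ȳ = 1152400.00 / 11880.00 = 97.00 mm

X̄ = 130.00 mm, Ȳ = 97.00 mm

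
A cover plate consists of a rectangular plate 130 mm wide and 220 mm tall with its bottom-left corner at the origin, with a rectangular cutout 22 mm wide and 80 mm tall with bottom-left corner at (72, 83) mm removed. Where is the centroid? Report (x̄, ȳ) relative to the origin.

x̄ = 63.82 mm, ȳ = 109.15 mm

Part | A | x̄ᵢ | ȳᵢ | A·x̄ᵢ | A·ȳᵢ
plate | 28600.00 | 65.00 | 110.00 | 1859000.00 | 3146000.00
hole | -1760.00 | 83.00 | 123.00 | -146080.00 | -216480.00
Σ | 26840.00 |  |  | 1712920.00 | 2929520.00
x̄ = 1712920.00 / 26840.00 = 63.82 mm
ȳ = 2929520.00 / 26840.00 = 109.15 mm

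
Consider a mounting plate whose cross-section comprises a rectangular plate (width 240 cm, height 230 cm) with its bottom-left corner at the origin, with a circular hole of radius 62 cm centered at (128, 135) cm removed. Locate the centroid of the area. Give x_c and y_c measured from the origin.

x_c = 117.76 cm, y_c = 109.40 cm

Part | A | x̄ᵢ | ȳᵢ | A·x̄ᵢ | A·ȳᵢ
plate | 55200.00 | 120.00 | 115.00 | 6624000.00 | 6348000.00
hole | -12076.28 | 128.00 | 135.00 | -1545764.12 | -1630298.09
Σ | 43123.72 |  |  | 5078235.88 | 4717701.91
x_c = 5078235.88 / 43123.72 = 117.76 cm
y_c = 4717701.91 / 43123.72 = 109.40 cm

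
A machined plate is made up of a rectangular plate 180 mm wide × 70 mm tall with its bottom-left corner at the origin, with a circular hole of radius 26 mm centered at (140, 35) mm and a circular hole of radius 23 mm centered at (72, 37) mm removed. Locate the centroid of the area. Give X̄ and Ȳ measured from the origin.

Part | A | x̄ᵢ | ȳᵢ | A·x̄ᵢ | A·ȳᵢ
plate | 12600.00 | 90.00 | 35.00 | 1134000.00 | 441000.00
hole 1 | -2123.72 | 140.00 | 35.00 | -297320.33 | -74330.08
hole 2 | -1661.90 | 72.00 | 37.00 | -119656.98 | -61490.39
Σ | 8814.38 |  |  | 717022.69 | 305179.52
X̄ = 717022.69 / 8814.38 = 81.35 mm
Ȳ = 305179.52 / 8814.38 = 34.62 mm

X̄ = 81.35 mm, Ȳ = 34.62 mm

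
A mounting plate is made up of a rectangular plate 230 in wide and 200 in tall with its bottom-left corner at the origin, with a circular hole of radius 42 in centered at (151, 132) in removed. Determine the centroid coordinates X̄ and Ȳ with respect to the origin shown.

plate: A = 230 × 200 = 46000.00, centroid at (115.00, 100.00).
hole: A = −π·42² = -5541.77, centroid at (151.00, 132.00).
ΣA = 40458.23 in², ΣAX̄ = 4453192.81 in³, ΣAȲ = 3868486.43 in³.
X̄ = 4453192.81/40458.23 = 110.07 in; Ȳ = 3868486.43/40458.23 = 95.62 in.

X̄ = 110.07 in, Ȳ = 95.62 in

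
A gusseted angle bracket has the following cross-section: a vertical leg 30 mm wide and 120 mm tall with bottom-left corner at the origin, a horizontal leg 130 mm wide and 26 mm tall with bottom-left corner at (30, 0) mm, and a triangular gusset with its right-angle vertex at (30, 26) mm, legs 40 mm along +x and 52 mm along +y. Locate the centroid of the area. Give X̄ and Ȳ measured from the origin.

vertical leg: A = 30 × 120 = 3600.00, centroid at (15.00, 60.00).
horizontal leg: A = 130 × 26 = 3380.00, centroid at (95.00, 13.00).
gusset: A = ½·40·52 = 1040.00, centroid at (43.33, 43.33).
ΣA = 8020.00 mm²
ΣAX̄ = (3600.00)(15.00) + (3380.00)(95.00) + (1040.00)(43.33) = 420166.67 mm³
ΣAȲ = (3600.00)(60.00) + (3380.00)(13.00) + (1040.00)(43.33) = 305006.67 mm³
X̄ = 420166.67 / 8020.00 = 52.39 mm
Ȳ = 305006.67 / 8020.00 = 38.03 mm

X̄ = 52.39 mm, Ȳ = 38.03 mm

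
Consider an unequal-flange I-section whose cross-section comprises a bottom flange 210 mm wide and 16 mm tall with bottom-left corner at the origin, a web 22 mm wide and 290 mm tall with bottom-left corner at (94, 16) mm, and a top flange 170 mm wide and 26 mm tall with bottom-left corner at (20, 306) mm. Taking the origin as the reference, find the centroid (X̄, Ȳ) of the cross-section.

X̄ = 105.00 mm, Ȳ = 174.01 mm

bottom flange: A = 210 × 16 = 3360.00, centroid at (105.00, 8.00).
web: A = 22 × 290 = 6380.00, centroid at (105.00, 161.00).
top flange: A = 170 × 26 = 4420.00, centroid at (105.00, 319.00).
ΣA = 14160.00 mm²
ΣAX̄ = (3360.00)(105.00) + (6380.00)(105.00) + (4420.00)(105.00) = 1486800.00 mm³
ΣAȲ = (3360.00)(8.00) + (6380.00)(161.00) + (4420.00)(319.00) = 2464040.00 mm³
X̄ = 1486800.00 / 14160.00 = 105.00 mm
Ȳ = 2464040.00 / 14160.00 = 174.01 mm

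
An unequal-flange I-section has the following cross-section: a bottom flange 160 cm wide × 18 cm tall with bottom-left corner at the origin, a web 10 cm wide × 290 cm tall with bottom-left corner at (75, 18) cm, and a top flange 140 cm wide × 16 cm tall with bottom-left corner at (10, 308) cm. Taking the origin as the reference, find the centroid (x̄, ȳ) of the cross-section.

bottom flange: A = 160 × 18 = 2880.00, centroid at (80.00, 9.00).
web: A = 10 × 290 = 2900.00, centroid at (80.00, 163.00).
top flange: A = 140 × 16 = 2240.00, centroid at (80.00, 316.00).
ΣA = 8020.00 cm²
ΣAx̄ = (2880.00)(80.00) + (2900.00)(80.00) + (2240.00)(80.00) = 641600.00 cm³
ΣAȳ = (2880.00)(9.00) + (2900.00)(163.00) + (2240.00)(316.00) = 1206460.00 cm³
x̄ = 641600.00 / 8020.00 = 80.00 cm
ȳ = 1206460.00 / 8020.00 = 150.43 cm

x̄ = 80.00 cm, ȳ = 150.43 cm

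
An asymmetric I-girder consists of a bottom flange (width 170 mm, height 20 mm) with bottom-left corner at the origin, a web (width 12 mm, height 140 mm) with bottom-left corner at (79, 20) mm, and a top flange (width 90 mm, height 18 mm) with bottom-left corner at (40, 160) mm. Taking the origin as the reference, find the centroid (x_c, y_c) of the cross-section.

Part | A | x̄ᵢ | ȳᵢ | A·x̄ᵢ | A·ȳᵢ
bottom flange | 3400.00 | 85.00 | 10.00 | 289000.00 | 34000.00
web | 1680.00 | 85.00 | 90.00 | 142800.00 | 151200.00
top flange | 1620.00 | 85.00 | 169.00 | 137700.00 | 273780.00
Σ | 6700.00 |  |  | 569500.00 | 458980.00
x_c = 569500.00 / 6700.00 = 85.00 mm
y_c = 458980.00 / 6700.00 = 68.50 mm

x_c = 85.00 mm, y_c = 68.50 mm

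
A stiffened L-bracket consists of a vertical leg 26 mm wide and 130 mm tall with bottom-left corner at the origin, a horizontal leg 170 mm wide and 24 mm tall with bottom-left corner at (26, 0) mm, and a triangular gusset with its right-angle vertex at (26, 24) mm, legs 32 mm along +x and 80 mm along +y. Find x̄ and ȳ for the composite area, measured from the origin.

vertical leg: A = 26 × 130 = 3380.00, centroid at (13.00, 65.00).
horizontal leg: A = 170 × 24 = 4080.00, centroid at (111.00, 12.00).
gusset: A = ½·32·80 = 1280.00, centroid at (36.67, 50.67).
ΣA = 8740.00 mm², ΣAx̄ = 543753.33 mm³, ΣAȳ = 333513.33 mm³.
x̄ = 543753.33/8740.00 = 62.21 mm; ȳ = 333513.33/8740.00 = 38.16 mm.

x̄ = 62.21 mm, ȳ = 38.16 mm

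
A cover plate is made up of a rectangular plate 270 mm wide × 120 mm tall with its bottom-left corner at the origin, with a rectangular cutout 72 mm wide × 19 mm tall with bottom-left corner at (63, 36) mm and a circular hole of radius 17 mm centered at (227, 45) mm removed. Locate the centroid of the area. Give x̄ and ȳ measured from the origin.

x̄ = 133.86 mm, ȳ = 61.11 mm

plate: A = 270 × 120 = 32400.00, centroid at (135.00, 60.00).
hole 1: A = −(72 × 19) = -1368.00, centroid at (99.00, 45.50).
hole 2: A = −π·17² = -907.92, centroid at (227.00, 45.00).
ΣA = 30124.08 mm², ΣAx̄ = 4032470.10 mm³, ΣAȳ = 1840899.59 mm³.
x̄ = 4032470.10/30124.08 = 133.86 mm; ȳ = 1840899.59/30124.08 = 61.11 mm.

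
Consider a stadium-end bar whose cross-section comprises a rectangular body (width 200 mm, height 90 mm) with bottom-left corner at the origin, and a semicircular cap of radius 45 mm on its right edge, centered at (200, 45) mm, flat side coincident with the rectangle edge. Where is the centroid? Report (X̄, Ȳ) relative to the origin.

rectangular body: A = 200 × 90 = 18000.00, centroid at (100.00, 45.00).
semicircular end: A = ½π·45² = 3180.86, centroid at (219.10, 45.00).
ΣA = 21180.86 mm²
ΣAX̄ = (18000.00)(100.00) + (3180.86)(219.10) = 2496922.51 mm³
ΣAȲ = (18000.00)(45.00) + (3180.86)(45.00) = 953138.82 mm³
X̄ = 2496922.51 / 21180.86 = 117.89 mm
Ȳ = 953138.82 / 21180.86 = 45.00 mm

X̄ = 117.89 mm, Ȳ = 45.00 mm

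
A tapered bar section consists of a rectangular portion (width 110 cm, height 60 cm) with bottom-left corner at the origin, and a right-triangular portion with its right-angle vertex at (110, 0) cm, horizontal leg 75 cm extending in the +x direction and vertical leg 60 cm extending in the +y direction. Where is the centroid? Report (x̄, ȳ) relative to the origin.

rectangular portion: A = 110 × 60 = 6600.00, centroid at (55.00, 30.00).
triangular portion: A = ½·75·60 = 2250.00, centroid at (135.00, 20.00).
ΣA = 8850.00 cm²
ΣAx̄ = (6600.00)(55.00) + (2250.00)(135.00) = 666750.00 cm³
ΣAȳ = (6600.00)(30.00) + (2250.00)(20.00) = 243000.00 cm³
x̄ = 666750.00 / 8850.00 = 75.34 cm
ȳ = 243000.00 / 8850.00 = 27.46 cm

x̄ = 75.34 cm, ȳ = 27.46 cm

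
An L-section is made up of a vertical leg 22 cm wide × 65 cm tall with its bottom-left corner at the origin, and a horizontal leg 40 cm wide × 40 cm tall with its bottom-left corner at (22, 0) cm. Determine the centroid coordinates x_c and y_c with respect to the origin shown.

x_c = 27.37 cm, y_c = 25.90 cm

Part | A | x̄ᵢ | ȳᵢ | A·x̄ᵢ | A·ȳᵢ
vertical leg | 1430.00 | 11.00 | 32.50 | 15730.00 | 46475.00
horizontal leg | 1600.00 | 42.00 | 20.00 | 67200.00 | 32000.00
Σ | 3030.00 |  |  | 82930.00 | 78475.00
x_c = 82930.00 / 3030.00 = 27.37 cm
y_c = 78475.00 / 3030.00 = 25.90 cm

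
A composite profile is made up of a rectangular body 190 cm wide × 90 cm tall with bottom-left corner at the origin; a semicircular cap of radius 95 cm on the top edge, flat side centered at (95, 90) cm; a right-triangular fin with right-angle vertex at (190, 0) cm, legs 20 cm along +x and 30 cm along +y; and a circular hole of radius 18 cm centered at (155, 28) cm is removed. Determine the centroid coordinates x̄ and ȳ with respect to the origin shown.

x̄ = 94.00 cm, ȳ = 84.80 cm

rectangular body: A = 190 × 90 = 17100.00, centroid at (95.00, 45.00).
semicircular top: A = ½π·95² = 14176.44, centroid at (95.00, 130.32).
triangular fin: A = ½·20·30 = 300.00, centroid at (196.67, 10.00).
hole: A = −π·18² = -1017.88, centroid at (155.00, 28.00).
ΣA = 30558.56 cm²
ΣAx̄ = (17100.00)(95.00) + (14176.44)(95.00) + (300.00)(196.67) + (-1017.88)(155.00) = 2872490.72 cm³
ΣAȳ = (17100.00)(45.00) + (14176.44)(130.32) + (300.00)(10.00) + (-1017.88)(28.00) = 2591462.12 cm³
x̄ = 2872490.72 / 30558.56 = 94.00 cm
ȳ = 2591462.12 / 30558.56 = 84.80 cm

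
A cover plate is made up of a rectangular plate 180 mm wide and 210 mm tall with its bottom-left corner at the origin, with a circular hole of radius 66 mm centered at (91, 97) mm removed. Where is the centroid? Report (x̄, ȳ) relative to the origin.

plate: A = 180 × 210 = 37800.00, centroid at (90.00, 105.00).
hole: A = −π·66² = -13684.78, centroid at (91.00, 97.00).
ΣA = 24115.22 mm², ΣAx̄ = 2156685.24 mm³, ΣAȳ = 2641576.57 mm³.
x̄ = 2156685.24/24115.22 = 89.43 mm; ȳ = 2641576.57/24115.22 = 109.54 mm.

x̄ = 89.43 mm, ȳ = 109.54 mm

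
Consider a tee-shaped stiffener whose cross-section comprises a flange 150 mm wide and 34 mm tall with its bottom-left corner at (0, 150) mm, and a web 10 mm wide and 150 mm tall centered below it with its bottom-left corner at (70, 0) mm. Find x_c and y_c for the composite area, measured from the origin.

x_c = 75.00 mm, y_c = 146.09 mm

web: A = 10 × 150 = 1500.00, centroid at (75.00, 75.00).
flange: A = 150 × 34 = 5100.00, centroid at (75.00, 167.00).
ΣA = 6600.00 mm²
ΣAx_c = (1500.00)(75.00) + (5100.00)(75.00) = 495000.00 mm³
ΣAy_c = (1500.00)(75.00) + (5100.00)(167.00) = 964200.00 mm³
x_c = 495000.00 / 6600.00 = 75.00 mm
y_c = 964200.00 / 6600.00 = 146.09 mm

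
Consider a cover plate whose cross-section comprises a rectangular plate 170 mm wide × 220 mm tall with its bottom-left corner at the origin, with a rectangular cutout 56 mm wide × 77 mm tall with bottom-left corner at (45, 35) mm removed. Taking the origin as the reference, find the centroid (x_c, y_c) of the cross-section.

Part | A | x̄ᵢ | ȳᵢ | A·x̄ᵢ | A·ȳᵢ
plate | 37400.00 | 85.00 | 110.00 | 3179000.00 | 4114000.00
hole | -4312.00 | 73.00 | 73.50 | -314776.00 | -316932.00
Σ | 33088.00 |  |  | 2864224.00 | 3797068.00
x_c = 2864224.00 / 33088.00 = 86.56 mm
y_c = 3797068.00 / 33088.00 = 114.76 mm

x_c = 86.56 mm, y_c = 114.76 mm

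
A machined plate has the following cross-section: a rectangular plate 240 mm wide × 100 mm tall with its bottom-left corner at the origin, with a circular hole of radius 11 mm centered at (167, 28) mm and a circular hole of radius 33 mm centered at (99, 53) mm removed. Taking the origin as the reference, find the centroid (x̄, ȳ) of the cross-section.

plate: A = 240 × 100 = 24000.00, centroid at (120.00, 50.00).
hole 1: A = −π·11² = -380.13, centroid at (167.00, 28.00).
hole 2: A = −π·33² = -3421.19, centroid at (99.00, 53.00).
ΣA = 20198.67 mm²
ΣAx̄ = (24000.00)(120.00) + (-380.13)(167.00) + (-3421.19)(99.00) = 2477819.59 mm³
ΣAȳ = (24000.00)(50.00) + (-380.13)(28.00) + (-3421.19)(53.00) = 1008032.98 mm³
x̄ = 2477819.59 / 20198.67 = 122.67 mm
ȳ = 1008032.98 / 20198.67 = 49.91 mm

x̄ = 122.67 mm, ȳ = 49.91 mm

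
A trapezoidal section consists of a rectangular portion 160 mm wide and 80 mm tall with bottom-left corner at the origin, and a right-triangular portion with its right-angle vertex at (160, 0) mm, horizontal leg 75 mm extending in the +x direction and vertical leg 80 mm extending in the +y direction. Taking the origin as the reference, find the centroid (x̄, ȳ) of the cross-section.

x̄ = 99.94 mm, ȳ = 37.47 mm

Part | A | x̄ᵢ | ȳᵢ | A·x̄ᵢ | A·ȳᵢ
rectangular portion | 12800.00 | 80.00 | 40.00 | 1024000.00 | 512000.00
triangular portion | 3000.00 | 185.00 | 26.67 | 555000.00 | 80000.00
Σ | 15800.00 |  |  | 1579000.00 | 592000.00
x̄ = 1579000.00 / 15800.00 = 99.94 mm
ȳ = 592000.00 / 15800.00 = 37.47 mm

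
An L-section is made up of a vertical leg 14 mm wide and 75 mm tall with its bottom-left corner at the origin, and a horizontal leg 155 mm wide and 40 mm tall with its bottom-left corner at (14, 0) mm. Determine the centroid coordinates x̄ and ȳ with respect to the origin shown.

vertical leg: A = 14 × 75 = 1050.00, centroid at (7.00, 37.50).
horizontal leg: A = 155 × 40 = 6200.00, centroid at (91.50, 20.00).
ΣA = 7250.00 mm², ΣAx̄ = 574650.00 mm³, ΣAȳ = 163375.00 mm³.
x̄ = 574650.00/7250.00 = 79.26 mm; ȳ = 163375.00/7250.00 = 22.53 mm.

x̄ = 79.26 mm, ȳ = 22.53 mm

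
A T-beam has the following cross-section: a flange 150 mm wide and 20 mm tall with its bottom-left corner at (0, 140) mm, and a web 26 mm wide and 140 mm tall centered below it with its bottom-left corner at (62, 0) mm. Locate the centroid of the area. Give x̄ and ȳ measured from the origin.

x̄ = 75.00 mm, ȳ = 106.14 mm

web: A = 26 × 140 = 3640.00, centroid at (75.00, 70.00).
flange: A = 150 × 20 = 3000.00, centroid at (75.00, 150.00).
ΣA = 6640.00 mm²
ΣAx̄ = (3640.00)(75.00) + (3000.00)(75.00) = 498000.00 mm³
ΣAȳ = (3640.00)(70.00) + (3000.00)(150.00) = 704800.00 mm³
x̄ = 498000.00 / 6640.00 = 75.00 mm
ȳ = 704800.00 / 6640.00 = 106.14 mm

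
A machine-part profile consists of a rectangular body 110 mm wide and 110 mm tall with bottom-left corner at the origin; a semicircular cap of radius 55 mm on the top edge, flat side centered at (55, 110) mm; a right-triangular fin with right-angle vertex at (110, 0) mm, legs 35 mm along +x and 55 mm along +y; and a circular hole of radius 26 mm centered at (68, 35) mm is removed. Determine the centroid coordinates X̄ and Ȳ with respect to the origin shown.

Part | A | x̄ᵢ | ȳᵢ | A·x̄ᵢ | A·ȳᵢ
rectangular body | 12100.00 | 55.00 | 55.00 | 665500.00 | 665500.00
semicircular top | 4751.66 | 55.00 | 133.34 | 261341.24 | 633599.14
triangular fin | 962.50 | 121.67 | 18.33 | 117104.17 | 17645.83
hole | -2123.72 | 68.00 | 35.00 | -144412.73 | -74330.08
Σ | 15690.44 |  |  | 899532.67 | 1242414.90
X̄ = 899532.67 / 15690.44 = 57.33 mm
Ȳ = 1242414.90 / 15690.44 = 79.18 mm

X̄ = 57.33 mm, Ȳ = 79.18 mm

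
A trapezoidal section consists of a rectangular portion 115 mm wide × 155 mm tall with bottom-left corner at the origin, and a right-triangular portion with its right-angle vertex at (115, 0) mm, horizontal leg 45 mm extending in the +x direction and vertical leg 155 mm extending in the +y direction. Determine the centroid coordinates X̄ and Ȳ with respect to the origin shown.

rectangular portion: A = 115 × 155 = 17825.00, centroid at (57.50, 77.50).
triangular portion: A = ½·45·155 = 3487.50, centroid at (130.00, 51.67).
ΣA = 21312.50 mm²
ΣAX̄ = (17825.00)(57.50) + (3487.50)(130.00) = 1478312.50 mm³
ΣAȲ = (17825.00)(77.50) + (3487.50)(51.67) = 1561625.00 mm³
X̄ = 1478312.50 / 21312.50 = 69.36 mm
Ȳ = 1561625.00 / 21312.50 = 73.27 mm

X̄ = 69.36 mm, Ȳ = 73.27 mm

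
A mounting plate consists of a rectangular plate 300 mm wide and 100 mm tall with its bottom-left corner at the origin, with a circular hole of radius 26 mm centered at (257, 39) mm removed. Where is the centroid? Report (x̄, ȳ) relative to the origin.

x̄ = 141.85 mm, ȳ = 50.84 mm

plate: A = 300 × 100 = 30000.00, centroid at (150.00, 50.00).
hole: A = −π·26² = -2123.72, centroid at (257.00, 39.00).
ΣA = 27876.28 mm²
ΣAx̄ = (30000.00)(150.00) + (-2123.72)(257.00) = 3954204.83 mm³
ΣAȳ = (30000.00)(50.00) + (-2123.72)(39.00) = 1417175.05 mm³
x̄ = 3954204.83 / 27876.28 = 141.85 mm
ȳ = 1417175.05 / 27876.28 = 50.84 mm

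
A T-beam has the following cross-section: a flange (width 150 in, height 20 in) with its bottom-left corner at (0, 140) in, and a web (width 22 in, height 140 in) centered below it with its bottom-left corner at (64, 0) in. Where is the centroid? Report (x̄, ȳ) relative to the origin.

x̄ = 75.00 in, ȳ = 109.47 in

web: A = 22 × 140 = 3080.00, centroid at (75.00, 70.00).
flange: A = 150 × 20 = 3000.00, centroid at (75.00, 150.00).
ΣA = 6080.00 in²
ΣAx̄ = (3080.00)(75.00) + (3000.00)(75.00) = 456000.00 in³
ΣAȳ = (3080.00)(70.00) + (3000.00)(150.00) = 665600.00 in³
x̄ = 456000.00 / 6080.00 = 75.00 in
ȳ = 665600.00 / 6080.00 = 109.47 in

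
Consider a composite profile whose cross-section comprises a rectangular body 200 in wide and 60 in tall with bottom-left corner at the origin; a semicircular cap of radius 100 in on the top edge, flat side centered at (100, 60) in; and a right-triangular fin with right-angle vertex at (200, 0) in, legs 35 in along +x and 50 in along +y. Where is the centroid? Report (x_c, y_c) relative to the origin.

rectangular body: A = 200 × 60 = 12000.00, centroid at (100.00, 30.00).
semicircular top: A = ½π·100² = 15707.96, centroid at (100.00, 102.44).
triangular fin: A = ½·35·50 = 875.00, centroid at (211.67, 16.67).
ΣA = 28582.96 in²
ΣAx_c = (12000.00)(100.00) + (15707.96)(100.00) + (875.00)(211.67) = 2956004.66 in³
ΣAy_c = (12000.00)(30.00) + (15707.96)(102.44) + (875.00)(16.67) = 1983727.80 in³
x_c = 2956004.66 / 28582.96 = 103.42 in
y_c = 1983727.80 / 28582.96 = 69.40 in

x_c = 103.42 in, y_c = 69.40 in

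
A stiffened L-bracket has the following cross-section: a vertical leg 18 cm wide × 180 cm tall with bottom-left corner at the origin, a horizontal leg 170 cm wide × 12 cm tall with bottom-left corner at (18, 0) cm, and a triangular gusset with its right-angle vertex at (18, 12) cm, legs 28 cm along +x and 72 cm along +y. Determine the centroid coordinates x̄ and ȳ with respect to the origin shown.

Part | A | x̄ᵢ | ȳᵢ | A·x̄ᵢ | A·ȳᵢ
vertical leg | 3240.00 | 9.00 | 90.00 | 29160.00 | 291600.00
horizontal leg | 2040.00 | 103.00 | 6.00 | 210120.00 | 12240.00
gusset | 1008.00 | 27.33 | 36.00 | 27552.00 | 36288.00
Σ | 6288.00 |  |  | 266832.00 | 340128.00
x̄ = 266832.00 / 6288.00 = 42.44 cm
ȳ = 340128.00 / 6288.00 = 54.09 cm

x̄ = 42.44 cm, ȳ = 54.09 cm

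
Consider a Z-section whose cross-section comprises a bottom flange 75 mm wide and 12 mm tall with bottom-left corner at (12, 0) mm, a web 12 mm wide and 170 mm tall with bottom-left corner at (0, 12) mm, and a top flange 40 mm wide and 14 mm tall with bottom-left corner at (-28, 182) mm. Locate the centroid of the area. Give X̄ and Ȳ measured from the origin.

Part | A | x̄ᵢ | ȳᵢ | A·x̄ᵢ | A·ȳᵢ
bottom flange | 900.00 | 49.50 | 6.00 | 44550.00 | 5400.00
web | 2040.00 | 6.00 | 97.00 | 12240.00 | 197880.00
top flange | 560.00 | -8.00 | 189.00 | -4480.00 | 105840.00
Σ | 3500.00 |  |  | 52310.00 | 309120.00
X̄ = 52310.00 / 3500.00 = 14.95 mm
Ȳ = 309120.00 / 3500.00 = 88.32 mm

X̄ = 14.95 mm, Ȳ = 88.32 mm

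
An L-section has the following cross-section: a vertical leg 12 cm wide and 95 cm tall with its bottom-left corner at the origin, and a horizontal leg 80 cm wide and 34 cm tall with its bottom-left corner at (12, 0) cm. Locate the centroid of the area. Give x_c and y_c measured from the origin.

x_c = 38.41 cm, y_c = 26.01 cm

vertical leg: A = 12 × 95 = 1140.00, centroid at (6.00, 47.50).
horizontal leg: A = 80 × 34 = 2720.00, centroid at (52.00, 17.00).
ΣA = 3860.00 cm²
ΣAx_c = (1140.00)(6.00) + (2720.00)(52.00) = 148280.00 cm³
ΣAy_c = (1140.00)(47.50) + (2720.00)(17.00) = 100390.00 cm³
x_c = 148280.00 / 3860.00 = 38.41 cm
y_c = 100390.00 / 3860.00 = 26.01 cm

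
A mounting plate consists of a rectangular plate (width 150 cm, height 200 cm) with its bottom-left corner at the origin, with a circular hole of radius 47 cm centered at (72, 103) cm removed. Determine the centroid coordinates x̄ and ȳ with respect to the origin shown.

x̄ = 75.90 cm, ȳ = 99.10 cm

plate: A = 150 × 200 = 30000.00, centroid at (75.00, 100.00).
hole: A = −π·47² = -6939.78, centroid at (72.00, 103.00).
ΣA = 23060.22 cm², ΣAx̄ = 1750335.97 cm³, ΣAȳ = 2285202.85 cm³.
x̄ = 1750335.97/23060.22 = 75.90 cm; ȳ = 2285202.85/23060.22 = 99.10 cm.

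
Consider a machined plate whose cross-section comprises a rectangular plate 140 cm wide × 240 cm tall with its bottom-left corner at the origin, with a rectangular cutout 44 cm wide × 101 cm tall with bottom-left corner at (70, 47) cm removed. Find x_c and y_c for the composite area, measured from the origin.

plate: A = 140 × 240 = 33600.00, centroid at (70.00, 120.00).
hole: A = −(44 × 101) = -4444.00, centroid at (92.00, 97.50).
ΣA = 29156.00 cm²
ΣAx_c = (33600.00)(70.00) + (-4444.00)(92.00) = 1943152.00 cm³
ΣAy_c = (33600.00)(120.00) + (-4444.00)(97.50) = 3598710.00 cm³
x_c = 1943152.00 / 29156.00 = 66.65 cm
y_c = 3598710.00 / 29156.00 = 123.43 cm

x_c = 66.65 cm, y_c = 123.43 cm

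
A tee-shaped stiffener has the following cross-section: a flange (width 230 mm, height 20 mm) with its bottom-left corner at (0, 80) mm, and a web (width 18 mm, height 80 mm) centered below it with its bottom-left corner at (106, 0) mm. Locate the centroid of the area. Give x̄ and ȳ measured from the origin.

x̄ = 115.00 mm, ȳ = 78.08 mm

Part | A | x̄ᵢ | ȳᵢ | A·x̄ᵢ | A·ȳᵢ
web | 1440.00 | 115.00 | 40.00 | 165600.00 | 57600.00
flange | 4600.00 | 115.00 | 90.00 | 529000.00 | 414000.00
Σ | 6040.00 |  |  | 694600.00 | 471600.00
x̄ = 694600.00 / 6040.00 = 115.00 mm
ȳ = 471600.00 / 6040.00 = 78.08 mm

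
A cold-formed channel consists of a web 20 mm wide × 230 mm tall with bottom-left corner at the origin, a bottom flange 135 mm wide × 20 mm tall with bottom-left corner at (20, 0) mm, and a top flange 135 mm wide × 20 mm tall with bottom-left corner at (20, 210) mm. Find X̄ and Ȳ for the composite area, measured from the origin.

web: A = 20 × 230 = 4600.00, centroid at (10.00, 115.00).
bottom flange: A = 135 × 20 = 2700.00, centroid at (87.50, 10.00).
top flange: A = 135 × 20 = 2700.00, centroid at (87.50, 220.00).
ΣA = 10000.00 mm²
ΣAX̄ = (4600.00)(10.00) + (2700.00)(87.50) + (2700.00)(87.50) = 518500.00 mm³
ΣAȲ = (4600.00)(115.00) + (2700.00)(10.00) + (2700.00)(220.00) = 1150000.00 mm³
X̄ = 518500.00 / 10000.00 = 51.85 mm
Ȳ = 1150000.00 / 10000.00 = 115.00 mm

X̄ = 51.85 mm, Ȳ = 115.00 mm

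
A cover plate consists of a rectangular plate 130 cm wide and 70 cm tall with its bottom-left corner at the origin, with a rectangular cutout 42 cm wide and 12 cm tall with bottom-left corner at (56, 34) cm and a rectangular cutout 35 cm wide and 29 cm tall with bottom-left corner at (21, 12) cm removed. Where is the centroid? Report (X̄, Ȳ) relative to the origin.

X̄ = 67.75 cm, Ȳ = 35.81 cm

plate: A = 130 × 70 = 9100.00, centroid at (65.00, 35.00).
hole 1: A = −(42 × 12) = -504.00, centroid at (77.00, 40.00).
hole 2: A = −(35 × 29) = -1015.00, centroid at (38.50, 26.50).
ΣA = 7581.00 cm², ΣAX̄ = 513614.50 cm³, ΣAȲ = 271442.50 cm³.
X̄ = 513614.50/7581.00 = 67.75 cm; Ȳ = 271442.50/7581.00 = 35.81 cm.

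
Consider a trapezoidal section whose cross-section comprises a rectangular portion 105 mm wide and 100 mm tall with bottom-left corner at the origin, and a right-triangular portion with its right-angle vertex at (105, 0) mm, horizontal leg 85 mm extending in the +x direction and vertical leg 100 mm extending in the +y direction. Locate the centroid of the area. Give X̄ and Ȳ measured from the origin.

Part | A | x̄ᵢ | ȳᵢ | A·x̄ᵢ | A·ȳᵢ
rectangular portion | 10500.00 | 52.50 | 50.00 | 551250.00 | 525000.00
triangular portion | 4250.00 | 133.33 | 33.33 | 566666.67 | 141666.67
Σ | 14750.00 |  |  | 1117916.67 | 666666.67
X̄ = 1117916.67 / 14750.00 = 75.79 mm
Ȳ = 666666.67 / 14750.00 = 45.20 mm

X̄ = 75.79 mm, Ȳ = 45.20 mm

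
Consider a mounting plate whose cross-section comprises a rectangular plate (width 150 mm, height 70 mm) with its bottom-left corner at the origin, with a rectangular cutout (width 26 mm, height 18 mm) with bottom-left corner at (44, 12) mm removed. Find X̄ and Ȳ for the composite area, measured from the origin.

X̄ = 75.84 mm, Ȳ = 35.65 mm

plate: A = 150 × 70 = 10500.00, centroid at (75.00, 35.00).
hole: A = −(26 × 18) = -468.00, centroid at (57.00, 21.00).
ΣA = 10032.00 mm², ΣAX̄ = 760824.00 mm³, ΣAȲ = 357672.00 mm³.
X̄ = 760824.00/10032.00 = 75.84 mm; Ȳ = 357672.00/10032.00 = 35.65 mm.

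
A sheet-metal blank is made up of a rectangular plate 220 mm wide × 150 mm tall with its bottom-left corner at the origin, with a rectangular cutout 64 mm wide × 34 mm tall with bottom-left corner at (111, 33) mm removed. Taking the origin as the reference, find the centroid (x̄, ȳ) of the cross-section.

Part | A | x̄ᵢ | ȳᵢ | A·x̄ᵢ | A·ȳᵢ
plate | 33000.00 | 110.00 | 75.00 | 3630000.00 | 2475000.00
hole | -2176.00 | 143.00 | 50.00 | -311168.00 | -108800.00
Σ | 30824.00 |  |  | 3318832.00 | 2366200.00
x̄ = 3318832.00 / 30824.00 = 107.67 mm
ȳ = 2366200.00 / 30824.00 = 76.76 mm

x̄ = 107.67 mm, ȳ = 76.76 mm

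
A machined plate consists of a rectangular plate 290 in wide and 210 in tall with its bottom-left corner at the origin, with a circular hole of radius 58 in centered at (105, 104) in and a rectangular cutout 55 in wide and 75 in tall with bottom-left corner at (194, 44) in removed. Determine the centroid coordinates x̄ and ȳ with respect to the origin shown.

plate: A = 290 × 210 = 60900.00, centroid at (145.00, 105.00).
hole 1: A = −π·58² = -10568.32, centroid at (105.00, 104.00).
hole 2: A = −(55 × 75) = -4125.00, centroid at (221.50, 81.50).
ΣA = 46206.68 in², ΣAx̄ = 6807139.14 in³, ΣAȳ = 4959207.46 in³.
x̄ = 6807139.14/46206.68 = 147.32 in; ȳ = 4959207.46/46206.68 = 107.33 in.

x̄ = 147.32 in, ȳ = 107.33 in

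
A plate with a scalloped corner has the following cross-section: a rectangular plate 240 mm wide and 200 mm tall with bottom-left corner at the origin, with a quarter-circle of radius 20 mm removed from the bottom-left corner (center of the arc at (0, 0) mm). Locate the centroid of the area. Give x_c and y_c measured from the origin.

x_c = 120.73 mm, y_c = 100.60 mm

plate: A = 240 × 200 = 48000.00, centroid at (120.00, 100.00).
removed quarter-circle: A = −¼π·20² = -314.16, centroid at (8.49, 8.49).
ΣA = 47685.84 mm²
ΣAx_c = (48000.00)(120.00) + (-314.16)(8.49) = 5757333.33 mm³
ΣAy_c = (48000.00)(100.00) + (-314.16)(8.49) = 4797333.33 mm³
x_c = 5757333.33 / 47685.84 = 120.73 mm
y_c = 4797333.33 / 47685.84 = 100.60 mm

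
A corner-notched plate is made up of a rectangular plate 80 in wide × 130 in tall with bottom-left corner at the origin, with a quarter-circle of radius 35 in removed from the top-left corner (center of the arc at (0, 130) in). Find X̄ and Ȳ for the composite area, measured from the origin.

X̄ = 42.56 in, Ȳ = 59.89 in

plate: A = 80 × 130 = 10400.00, centroid at (40.00, 65.00).
removed quarter-circle: A = −¼π·35² = -962.11, centroid at (14.85, 115.15).
ΣA = 9437.89 in²
ΣAX̄ = (10400.00)(40.00) + (-962.11)(14.85) = 401708.33 in³
ΣAȲ = (10400.00)(65.00) + (-962.11)(115.15) = 565217.01 in³
X̄ = 401708.33 / 9437.89 = 42.56 in
Ȳ = 565217.01 / 9437.89 = 59.89 in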